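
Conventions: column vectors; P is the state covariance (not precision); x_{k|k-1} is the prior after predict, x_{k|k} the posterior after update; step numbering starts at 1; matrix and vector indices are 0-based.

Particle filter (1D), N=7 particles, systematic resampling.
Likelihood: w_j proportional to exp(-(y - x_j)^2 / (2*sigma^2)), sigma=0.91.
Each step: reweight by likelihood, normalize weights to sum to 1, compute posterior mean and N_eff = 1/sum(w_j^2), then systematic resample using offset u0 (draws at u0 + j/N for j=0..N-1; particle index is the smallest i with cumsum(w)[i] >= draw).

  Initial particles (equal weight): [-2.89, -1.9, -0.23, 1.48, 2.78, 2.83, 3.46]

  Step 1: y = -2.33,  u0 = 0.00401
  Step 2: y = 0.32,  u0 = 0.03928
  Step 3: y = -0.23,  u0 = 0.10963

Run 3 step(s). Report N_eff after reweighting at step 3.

step 1: w=[0.4618, 0.4991, 0.0389, 0.0001, 0.0000, 0.0000, 0.0000]  mean=-2.2919  Neff=2.1554  idx=[0, 0, 0, 0, 1, 1, 1]
step 2: w=[0.0123, 0.0123, 0.0123, 0.0123, 0.3169, 0.3169, 0.3169]  mean=-1.9489  Neff=3.3129  idx=[3, 4, 4, 5, 5, 6, 6]
step 3: w=[0.0124, 0.1646, 0.1646, 0.1646, 0.1646, 0.1646, 0.1646]  mean=-1.9122  Neff=6.1455  idx=[1, 2, 3, 4, 5, 5, 6]

N_eff = 6.1455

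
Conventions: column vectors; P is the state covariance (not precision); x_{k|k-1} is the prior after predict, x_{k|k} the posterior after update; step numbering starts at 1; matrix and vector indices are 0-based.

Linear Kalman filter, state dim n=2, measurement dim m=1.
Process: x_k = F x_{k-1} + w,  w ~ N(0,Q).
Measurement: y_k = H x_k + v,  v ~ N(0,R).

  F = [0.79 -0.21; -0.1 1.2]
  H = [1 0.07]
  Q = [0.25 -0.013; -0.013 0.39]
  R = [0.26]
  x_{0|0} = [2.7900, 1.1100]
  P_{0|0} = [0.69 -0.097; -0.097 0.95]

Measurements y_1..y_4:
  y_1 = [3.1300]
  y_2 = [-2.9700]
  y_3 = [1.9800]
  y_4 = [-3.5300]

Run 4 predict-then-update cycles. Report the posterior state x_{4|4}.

x_post = [-2.7141, 6.3582]

step 1: x^-=[1.9710, 1.0530]  P^-=[0.7547 -0.4009; -0.4009 1.7882]  S=[0.9673]  K=[0.7512; -0.2850]  nu=[1.0853]  x^+=[2.7862, 0.7437]  P^+=[0.2089 -0.1938; -0.1938 1.7096]
step 2: x^-=[2.0450, 0.6138]  P^-=[0.5200 -0.6481; -0.6481 2.9004]  S=[0.7035]  K=[0.6747; -0.6326]  nu=[-5.0579]  x^+=[-1.3677, 3.8135]  P^+=[0.1998 -0.3478; -0.3478 2.6188]
step 3: x^-=[-1.8813, 4.7130]  P^-=[0.6056 -1.0257; -1.0257 4.2466]  S=[0.7428]  K=[0.7186; -0.9808]  nu=[3.5314]  x^+=[0.6564, 1.2495]  P^+=[0.2220 -0.5022; -0.5022 3.5321]
step 4: x^-=[0.2562, 1.4337]  P^-=[0.7110 -1.4073; -1.4073 5.5990]  S=[0.8014]  K=[0.7643; -1.2671]  nu=[-3.8865]  x^+=[-2.7141, 6.3582]  P^+=[0.2429 -0.6313; -0.6313 4.3125]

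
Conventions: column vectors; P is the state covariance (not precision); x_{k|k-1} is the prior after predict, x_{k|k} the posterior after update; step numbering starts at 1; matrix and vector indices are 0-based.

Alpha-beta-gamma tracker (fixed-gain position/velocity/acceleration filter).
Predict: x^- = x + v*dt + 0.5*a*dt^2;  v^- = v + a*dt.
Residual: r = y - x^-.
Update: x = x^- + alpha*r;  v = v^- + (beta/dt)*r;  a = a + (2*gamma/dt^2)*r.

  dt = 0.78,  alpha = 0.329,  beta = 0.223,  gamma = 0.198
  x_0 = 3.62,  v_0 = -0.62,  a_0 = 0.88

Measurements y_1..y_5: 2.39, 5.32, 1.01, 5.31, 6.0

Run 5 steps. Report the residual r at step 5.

resid = 0.9177

step 1: x_pred=3.4041  r=-1.0141  x^+=3.0705  v^+=-0.2235  a^+=0.2199
step 2: x_pred=2.9630  r=2.3570  x^+=3.7385  v^+=0.6219  a^+=1.7541
step 3: x_pred=4.7571  r=-3.7471  x^+=3.5243  v^+=0.9188  a^+=-0.6849
step 4: x_pred=4.0326  r=1.2774  x^+=4.4529  v^+=0.7498  a^+=0.1466
step 5: x_pred=5.0823  r=0.9177  x^+=5.3842  v^+=1.1265  a^+=0.7439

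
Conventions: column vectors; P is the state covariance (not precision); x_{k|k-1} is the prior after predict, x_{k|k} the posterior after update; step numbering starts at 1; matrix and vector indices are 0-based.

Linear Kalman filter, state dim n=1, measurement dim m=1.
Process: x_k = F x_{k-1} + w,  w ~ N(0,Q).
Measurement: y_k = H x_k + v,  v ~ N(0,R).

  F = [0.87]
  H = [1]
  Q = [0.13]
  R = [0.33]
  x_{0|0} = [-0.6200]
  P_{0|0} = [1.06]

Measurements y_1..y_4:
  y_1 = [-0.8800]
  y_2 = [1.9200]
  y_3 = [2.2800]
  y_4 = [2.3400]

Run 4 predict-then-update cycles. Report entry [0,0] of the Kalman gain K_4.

K[0,0] = 0.4191

step 1: x^-=[-0.5394]  P^-=[0.9323]  S=[1.2623]  K=[0.7386]  nu=[-0.3406]  x^+=[-0.7910]  P^+=[0.2437]
step 2: x^-=[-0.6881]  P^-=[0.3145]  S=[0.6445]  K=[0.4880]  nu=[2.6081]  x^+=[0.5845]  P^+=[0.1610]
step 3: x^-=[0.5085]  P^-=[0.2519]  S=[0.5819]  K=[0.4329]  nu=[1.7715]  x^+=[1.2754]  P^+=[0.1428]
step 4: x^-=[1.1096]  P^-=[0.2381]  S=[0.5681]  K=[0.4191]  nu=[1.2304]  x^+=[1.6253]  P^+=[0.1383]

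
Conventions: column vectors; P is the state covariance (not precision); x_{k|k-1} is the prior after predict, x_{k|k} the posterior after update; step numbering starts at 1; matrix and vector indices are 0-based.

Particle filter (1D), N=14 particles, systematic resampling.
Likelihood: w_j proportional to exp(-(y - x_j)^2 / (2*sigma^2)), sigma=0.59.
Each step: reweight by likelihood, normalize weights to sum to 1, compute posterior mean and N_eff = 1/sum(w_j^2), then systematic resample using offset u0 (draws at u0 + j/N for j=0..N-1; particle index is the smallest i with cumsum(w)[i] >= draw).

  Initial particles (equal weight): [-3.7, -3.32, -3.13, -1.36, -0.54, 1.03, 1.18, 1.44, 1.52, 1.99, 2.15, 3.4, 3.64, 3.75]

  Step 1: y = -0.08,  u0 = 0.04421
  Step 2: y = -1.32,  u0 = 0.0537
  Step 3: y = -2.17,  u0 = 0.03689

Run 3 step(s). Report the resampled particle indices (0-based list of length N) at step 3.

resampled_idx = [0, 0, 0, 0, 1, 1, 1, 1, 2, 2, 2, 2, 7, 11]

step 1: w=[0.0000, 0.0000, 0.0000, 0.0812, 0.6307, 0.1456, 0.0874, 0.0309, 0.0216, 0.0018, 0.0007, 0.0000, 0.0000, 0.0000]  mean=-0.1155  Neff=2.3007  idx=[3, 4, 4, 4, 4, 4, 4, 4, 4, 4, 5, 5, 6, 7]
step 2: w=[0.2098, 0.0878, 0.0878, 0.0878, 0.0878, 0.0878, 0.0878, 0.0878, 0.0878, 0.0878, 0.0001, 0.0001, 0.0000, 0.0000]  mean=-0.7118  Neff=8.8203  idx=[0, 0, 0, 1, 2, 3, 4, 4, 5, 6, 7, 8, 8, 9]
step 3: w=[0.2761, 0.2761, 0.2761, 0.0156, 0.0156, 0.0156, 0.0156, 0.0156, 0.0156, 0.0156, 0.0156, 0.0156, 0.0156, 0.0156]  mean=-1.2193  Neff=4.3207  idx=[0, 0, 0, 0, 1, 1, 1, 1, 2, 2, 2, 2, 7, 11]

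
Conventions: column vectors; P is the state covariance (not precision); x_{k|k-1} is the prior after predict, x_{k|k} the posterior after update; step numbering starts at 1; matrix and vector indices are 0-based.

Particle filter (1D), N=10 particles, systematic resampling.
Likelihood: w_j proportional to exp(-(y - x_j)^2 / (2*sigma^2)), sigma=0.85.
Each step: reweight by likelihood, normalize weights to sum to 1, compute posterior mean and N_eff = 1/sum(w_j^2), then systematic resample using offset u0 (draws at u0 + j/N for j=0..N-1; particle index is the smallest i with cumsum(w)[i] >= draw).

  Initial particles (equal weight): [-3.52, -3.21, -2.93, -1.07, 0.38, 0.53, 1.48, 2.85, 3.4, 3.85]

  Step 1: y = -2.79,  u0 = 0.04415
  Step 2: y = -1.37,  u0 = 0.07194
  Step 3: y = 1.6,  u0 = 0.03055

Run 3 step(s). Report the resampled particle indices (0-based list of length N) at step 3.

step 1: w=[0.2567, 0.3286, 0.3662, 0.0479, 0.0004, 0.0002, 0.0000, 0.0000, 0.0000, 0.0000]  mean=-3.0825  Neff=3.2227  idx=[0, 0, 0, 1, 1, 1, 2, 2, 2, 2]
step 2: w=[0.0354, 0.0354, 0.0354, 0.0833, 0.0833, 0.0833, 0.1610, 0.1610, 0.1610, 0.1610]  mean=-3.0626  Neff=7.7983  idx=[2, 3, 4, 6, 6, 7, 7, 8, 9, 9]
step 3: w=[0.0026, 0.0223, 0.0223, 0.1361, 0.1361, 0.1361, 0.1361, 0.1361, 0.1361, 0.1361]  mean=-2.9440  Neff=7.6518  idx=[2, 3, 4, 5, 5, 6, 7, 8, 8, 9]

resampled_idx = [2, 3, 4, 5, 5, 6, 7, 8, 8, 9]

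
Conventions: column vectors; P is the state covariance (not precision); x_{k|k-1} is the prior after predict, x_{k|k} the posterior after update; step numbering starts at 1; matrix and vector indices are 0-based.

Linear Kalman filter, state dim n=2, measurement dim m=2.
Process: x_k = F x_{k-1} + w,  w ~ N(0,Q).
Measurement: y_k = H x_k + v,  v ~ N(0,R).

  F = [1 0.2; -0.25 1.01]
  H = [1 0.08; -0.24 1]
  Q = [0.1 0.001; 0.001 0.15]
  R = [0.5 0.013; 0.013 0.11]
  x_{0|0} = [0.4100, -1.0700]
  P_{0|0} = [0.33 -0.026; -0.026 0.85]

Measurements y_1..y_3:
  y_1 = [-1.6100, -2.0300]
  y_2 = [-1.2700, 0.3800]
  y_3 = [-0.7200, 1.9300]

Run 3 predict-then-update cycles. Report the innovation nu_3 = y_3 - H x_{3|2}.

innov = [0.7483, 1.8147]

step 1: x^-=[0.1960, -1.1832]  P^-=[0.4536 0.0652; 0.0652 1.0508]  S=[0.9708 0.0522; 0.0522 1.1557]  K=[0.4758 -0.0592; 0.1059 0.8910]  nu=[-1.7113, -0.7998]  x^+=[-0.5709, -2.0770]  P^+=[0.2327 0.0555; 0.0555 0.1127]
step 2: x^-=[-0.9863, -1.9550]  P^-=[0.3594 0.0189; 0.0189 0.2515]  S=[0.8640 -0.0346; -0.0346 0.3731]  K=[0.4120 -0.1423; 0.0719 0.6685]  nu=[-0.1273, 2.0983]  x^+=[-1.3374, -0.5614]  P^+=[0.2011 0.0380; 0.0380 0.0836]
step 3: x^-=[-1.4497, -0.2327]  P^-=[0.3196 0.0041; 0.0041 0.2287]  S=[0.8218 -0.0414; -0.0414 0.3551]  K=[0.3813 -0.1601; 0.0599 0.6481]  nu=[0.7483, 1.8147]  x^+=[-1.4549, 0.9883]  P^+=[0.1860 0.0320; 0.0320 0.0798]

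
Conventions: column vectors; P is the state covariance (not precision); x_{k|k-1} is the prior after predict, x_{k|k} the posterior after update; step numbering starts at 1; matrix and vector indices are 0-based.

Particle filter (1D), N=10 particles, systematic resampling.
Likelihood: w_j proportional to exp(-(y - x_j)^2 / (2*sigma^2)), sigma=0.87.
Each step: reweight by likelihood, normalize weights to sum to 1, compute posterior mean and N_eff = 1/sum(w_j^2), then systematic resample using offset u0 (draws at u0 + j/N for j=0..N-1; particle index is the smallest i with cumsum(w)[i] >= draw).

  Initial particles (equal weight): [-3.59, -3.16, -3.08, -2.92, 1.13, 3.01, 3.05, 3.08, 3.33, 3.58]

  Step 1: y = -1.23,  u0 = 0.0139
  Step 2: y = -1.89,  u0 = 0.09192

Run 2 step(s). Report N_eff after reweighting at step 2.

N_eff = 9.3745

step 1: w=[0.0644, 0.2180, 0.2662, 0.3869, 0.0644, 0.0000, 0.0000, 0.0000, 0.0000, 0.0000]  mean=-2.7968  Neff=3.6182  idx=[0, 1, 1, 2, 2, 2, 3, 3, 3, 3]
step 2: w=[0.0371, 0.0862, 0.0862, 0.0981, 0.0981, 0.0981, 0.1241, 0.1241, 0.1241, 0.1241]  mean=-3.0333  Neff=9.3745  idx=[1, 2, 3, 4, 5, 6, 7, 8, 9, 9]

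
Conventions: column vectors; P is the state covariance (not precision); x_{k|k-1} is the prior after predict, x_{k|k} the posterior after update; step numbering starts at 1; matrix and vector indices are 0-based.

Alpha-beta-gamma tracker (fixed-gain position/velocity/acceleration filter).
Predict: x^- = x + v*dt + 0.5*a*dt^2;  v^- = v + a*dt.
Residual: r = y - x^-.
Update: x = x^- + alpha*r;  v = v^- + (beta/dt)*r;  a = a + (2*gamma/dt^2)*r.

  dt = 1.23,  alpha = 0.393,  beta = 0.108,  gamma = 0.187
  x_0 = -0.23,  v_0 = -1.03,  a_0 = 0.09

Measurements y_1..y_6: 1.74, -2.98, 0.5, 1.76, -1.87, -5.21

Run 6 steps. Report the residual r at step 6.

step 1: x_pred=-1.4288  r=3.1688  x^+=-0.1835  v^+=-0.6411  a^+=0.8734
step 2: x_pred=-0.3113  r=-2.6687  x^+=-1.3601  v^+=0.1988  a^+=0.2136
step 3: x_pred=-0.9539  r=1.4539  x^+=-0.3825  v^+=0.5893  a^+=0.5731
step 4: x_pred=0.7758  r=0.9842  x^+=1.1626  v^+=1.3806  a^+=0.8164
step 5: x_pred=3.4782  r=-5.3482  x^+=1.3764  v^+=1.9151  a^+=-0.5057
step 6: x_pred=3.3494  r=-8.5594  x^+=-0.0145  v^+=0.5415  a^+=-2.6217

resid = -8.5594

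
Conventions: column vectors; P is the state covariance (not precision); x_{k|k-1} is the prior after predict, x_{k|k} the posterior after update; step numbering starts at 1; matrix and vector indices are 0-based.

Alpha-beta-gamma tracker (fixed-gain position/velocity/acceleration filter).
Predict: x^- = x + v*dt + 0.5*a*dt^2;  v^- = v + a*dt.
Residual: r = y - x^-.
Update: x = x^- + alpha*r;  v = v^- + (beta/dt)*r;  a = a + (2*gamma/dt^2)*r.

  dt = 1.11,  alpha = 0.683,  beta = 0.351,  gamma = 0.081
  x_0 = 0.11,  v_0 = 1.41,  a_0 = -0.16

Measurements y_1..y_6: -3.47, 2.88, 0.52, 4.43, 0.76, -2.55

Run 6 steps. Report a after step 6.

step 1: x_pred=1.5765  r=-5.0465  x^+=-1.8702  v^+=-0.3634  a^+=-0.8235
step 2: x_pred=-2.7810  r=5.6610  x^+=1.0855  v^+=0.5126  a^+=-0.0792
step 3: x_pred=1.6056  r=-1.0856  x^+=0.8641  v^+=0.0813  a^+=-0.2220
step 4: x_pred=0.8177  r=3.6123  x^+=3.2849  v^+=0.9772  a^+=0.2530
step 5: x_pred=4.5255  r=-3.7655  x^+=1.9537  v^+=0.0674  a^+=-0.2421
step 6: x_pred=1.8793  r=-4.4293  x^+=-1.1459  v^+=-1.6020  a^+=-0.8245

a_post = -0.8245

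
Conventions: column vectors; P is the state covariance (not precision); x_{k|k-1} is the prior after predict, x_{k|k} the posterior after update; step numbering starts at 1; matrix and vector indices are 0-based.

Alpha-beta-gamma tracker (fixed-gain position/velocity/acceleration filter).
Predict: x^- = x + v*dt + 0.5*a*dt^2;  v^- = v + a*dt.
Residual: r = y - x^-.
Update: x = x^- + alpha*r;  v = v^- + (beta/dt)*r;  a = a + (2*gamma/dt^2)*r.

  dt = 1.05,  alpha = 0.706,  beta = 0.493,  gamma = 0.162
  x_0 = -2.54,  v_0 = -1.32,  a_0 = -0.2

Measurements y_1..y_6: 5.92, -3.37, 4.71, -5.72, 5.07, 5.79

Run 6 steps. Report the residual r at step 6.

step 1: x_pred=-4.0362  r=9.9563  x^+=2.9929  v^+=3.1447  a^+=2.7259
step 2: x_pred=7.7975  r=-11.1675  x^+=-0.0868  v^+=0.7635  a^+=-0.5559
step 3: x_pred=0.4085  r=4.3015  x^+=3.4453  v^+=2.1995  a^+=0.7082
step 4: x_pred=6.1452  r=-11.8652  x^+=-2.2316  v^+=-2.6279  a^+=-2.7787
step 5: x_pred=-6.5227  r=11.5927  x^+=1.6617  v^+=-0.1025  a^+=0.6281
step 6: x_pred=1.9003  r=3.8897  x^+=4.6464  v^+=2.3833  a^+=1.7712

resid = 3.8897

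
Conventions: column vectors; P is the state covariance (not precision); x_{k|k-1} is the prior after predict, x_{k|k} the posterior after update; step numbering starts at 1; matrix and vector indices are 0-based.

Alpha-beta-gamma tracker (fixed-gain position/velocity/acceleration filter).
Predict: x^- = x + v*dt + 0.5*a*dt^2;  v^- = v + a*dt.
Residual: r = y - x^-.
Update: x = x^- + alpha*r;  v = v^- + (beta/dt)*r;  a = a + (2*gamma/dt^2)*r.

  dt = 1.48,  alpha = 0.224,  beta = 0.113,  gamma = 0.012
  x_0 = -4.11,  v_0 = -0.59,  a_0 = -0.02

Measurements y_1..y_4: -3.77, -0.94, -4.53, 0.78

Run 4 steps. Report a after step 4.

a_post = 0.1066

step 1: x_pred=-5.0051  r=1.2351  x^+=-4.7284  v^+=-0.5253  a^+=-0.0065
step 2: x_pred=-5.5130  r=4.5730  x^+=-4.4886  v^+=-0.1857  a^+=0.0436
step 3: x_pred=-4.7157  r=0.1857  x^+=-4.6741  v^+=-0.1070  a^+=0.0457
step 4: x_pred=-4.7824  r=5.5624  x^+=-3.5364  v^+=0.3853  a^+=0.1066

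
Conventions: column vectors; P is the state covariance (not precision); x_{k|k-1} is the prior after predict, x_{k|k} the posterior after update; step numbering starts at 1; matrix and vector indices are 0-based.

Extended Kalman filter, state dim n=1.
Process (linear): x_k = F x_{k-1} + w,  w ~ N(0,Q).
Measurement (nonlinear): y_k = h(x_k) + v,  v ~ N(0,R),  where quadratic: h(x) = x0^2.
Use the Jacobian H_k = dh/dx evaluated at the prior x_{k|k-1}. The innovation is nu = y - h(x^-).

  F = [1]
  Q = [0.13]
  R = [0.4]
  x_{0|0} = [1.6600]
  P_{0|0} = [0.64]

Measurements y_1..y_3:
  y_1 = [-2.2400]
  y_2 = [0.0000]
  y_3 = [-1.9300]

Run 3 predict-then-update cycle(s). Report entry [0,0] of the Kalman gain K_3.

K[0,0] = 0.2680

step 1: x^-=[1.6600]  P^-=[0.7700]  H_jac=[3.3200]  S=[8.8872]  K=[0.2876]  nu=[-4.9956]  x^+=[0.2230]  P^+=[0.0347]
step 2: x^-=[0.2230]  P^-=[0.1647]  H_jac=[0.4461]  S=[0.4328]  K=[0.1697]  nu=[-0.0497]  x^+=[0.2146]  P^+=[0.1522]
step 3: x^-=[0.2146]  P^-=[0.2822]  H_jac=[0.4292]  S=[0.4520]  K=[0.2680]  nu=[-1.9760]  x^+=[-0.3149]  P^+=[0.2497]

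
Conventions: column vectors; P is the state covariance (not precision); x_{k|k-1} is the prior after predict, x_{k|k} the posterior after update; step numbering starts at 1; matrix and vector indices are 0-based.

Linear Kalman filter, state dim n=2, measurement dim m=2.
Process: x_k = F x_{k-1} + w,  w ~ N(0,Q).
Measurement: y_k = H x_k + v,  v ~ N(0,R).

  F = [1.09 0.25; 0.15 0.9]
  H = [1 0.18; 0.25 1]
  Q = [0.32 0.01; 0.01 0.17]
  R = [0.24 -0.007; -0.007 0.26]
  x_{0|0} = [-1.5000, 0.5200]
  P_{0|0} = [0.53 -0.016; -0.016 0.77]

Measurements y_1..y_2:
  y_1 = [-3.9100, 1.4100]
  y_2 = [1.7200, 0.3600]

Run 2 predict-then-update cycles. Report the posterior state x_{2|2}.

x_post = [-0.0327, 0.8571]

step 1: x^-=[-1.5050, 0.2430]  P^-=[0.9891 0.2536; 0.2536 0.8013]  S=[1.3464 0.6495; 0.6495 1.2499]  K=[0.7677 0.0018; -0.0511 0.7183]  nu=[-2.4487, 1.5433]  x^+=[-3.3821, 1.4766]  P^+=[0.1938 -0.0534; -0.0534 0.2005]
step 2: x^-=[-3.3173, 0.8216]  P^-=[0.5337 0.0324; 0.0324 0.3223]  S=[0.7959 0.2184; 0.2184 0.6319]  K=[0.6694 0.0312; -0.0329 0.5343]  nu=[4.8894, 0.3677]  x^+=[-0.0327, 0.8571]  P^+=[0.1674 -0.0384; -0.0384 0.1488]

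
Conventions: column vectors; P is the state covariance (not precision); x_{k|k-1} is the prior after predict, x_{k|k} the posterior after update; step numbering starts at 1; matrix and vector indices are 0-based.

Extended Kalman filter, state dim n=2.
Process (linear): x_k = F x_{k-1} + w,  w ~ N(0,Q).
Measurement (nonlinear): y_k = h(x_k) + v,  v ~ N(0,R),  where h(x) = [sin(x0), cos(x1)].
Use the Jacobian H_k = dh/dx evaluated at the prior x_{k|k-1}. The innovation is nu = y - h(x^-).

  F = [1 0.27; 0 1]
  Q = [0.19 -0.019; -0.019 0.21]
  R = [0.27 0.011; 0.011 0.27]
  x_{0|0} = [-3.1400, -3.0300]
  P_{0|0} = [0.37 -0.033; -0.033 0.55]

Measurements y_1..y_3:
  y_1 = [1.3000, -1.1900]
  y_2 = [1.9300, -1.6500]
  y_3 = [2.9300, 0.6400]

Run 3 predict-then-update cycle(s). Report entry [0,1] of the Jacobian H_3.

H_jac[0,1] = 0.0000

step 1: x^-=[-3.9581, -3.0300]  P^-=[0.5823 0.0965; 0.0965 0.7600]  H_jac=[-0.6848 0.0000; 0.0000 0.1114]  S=[0.5430 0.0036; 0.0036 0.2794]  K=[-0.7346 0.0480; -0.1237 0.3045]  nu=[0.5712, -0.1962]  x^+=[-4.3871, -3.1604]  P^+=[0.2889 0.0439; 0.0439 0.7261]
step 2: x^-=[-5.2405, -3.1604]  P^-=[0.5555 0.2209; 0.2209 0.9361]  H_jac=[0.5039 0.0000; 0.0000 -0.0188]  S=[0.4110 0.0089; 0.0089 0.2703]  K=[0.6818 -0.0378; 0.2724 -0.0742]  nu=[1.0662, -0.6502]  x^+=[-4.4889, -2.8217]  P^+=[0.3645 0.1444; 0.1444 0.9044]
step 3: x^-=[-5.2508, -2.8217]  P^-=[0.6984 0.3696; 0.3696 1.1144]  H_jac=[0.5128 0.0000; 0.0000 0.3144]  S=[0.4536 0.0706; 0.0706 0.3802]  K=[0.7640 0.1638; 0.2825 0.8693]  nu=[2.0715, 1.5893]  x^+=[-3.4079, -0.8551]  P^+=[0.4058 0.1674; 0.1674 0.7563]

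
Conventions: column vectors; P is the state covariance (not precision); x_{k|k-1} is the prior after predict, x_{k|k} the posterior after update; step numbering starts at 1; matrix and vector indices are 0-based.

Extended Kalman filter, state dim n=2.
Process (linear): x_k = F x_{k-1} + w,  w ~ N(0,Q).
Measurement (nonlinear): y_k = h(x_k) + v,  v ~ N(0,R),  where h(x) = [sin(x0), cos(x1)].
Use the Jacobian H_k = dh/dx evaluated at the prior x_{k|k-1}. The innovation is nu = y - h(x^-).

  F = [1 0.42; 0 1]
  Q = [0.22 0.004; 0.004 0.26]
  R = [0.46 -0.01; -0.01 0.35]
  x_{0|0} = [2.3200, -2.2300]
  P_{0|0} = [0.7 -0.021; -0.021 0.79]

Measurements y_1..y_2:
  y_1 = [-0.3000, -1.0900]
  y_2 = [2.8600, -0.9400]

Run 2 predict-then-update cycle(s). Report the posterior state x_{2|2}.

x_post = [2.0520, -2.3390]

step 1: x^-=[1.3834, -2.2300]  P^-=[1.0417 0.3148; 0.3148 1.0500]  H_jac=[0.1863 0.0000; 0.0000 0.7905]  S=[0.4962 0.0364; 0.0364 1.0061]  K=[0.3740 0.2338; 0.0579 0.8229]  nu=[-1.2825, -0.4775]  x^+=[0.7921, -2.6972]  P^+=[0.9109 0.0988; 0.0988 0.3636]
step 2: x^-=[-0.3407, -2.6972]  P^-=[1.2781 0.2555; 0.2555 0.6236]  H_jac=[0.9425 0.0000; 0.0000 0.4299]  S=[1.5953 0.0935; 0.0935 0.4653]  K=[0.7501 0.0853; 0.1186 0.5524]  nu=[3.1942, -0.0371]  x^+=[2.0520, -2.3390]  P^+=[0.3652 0.0520; 0.0520 0.4470]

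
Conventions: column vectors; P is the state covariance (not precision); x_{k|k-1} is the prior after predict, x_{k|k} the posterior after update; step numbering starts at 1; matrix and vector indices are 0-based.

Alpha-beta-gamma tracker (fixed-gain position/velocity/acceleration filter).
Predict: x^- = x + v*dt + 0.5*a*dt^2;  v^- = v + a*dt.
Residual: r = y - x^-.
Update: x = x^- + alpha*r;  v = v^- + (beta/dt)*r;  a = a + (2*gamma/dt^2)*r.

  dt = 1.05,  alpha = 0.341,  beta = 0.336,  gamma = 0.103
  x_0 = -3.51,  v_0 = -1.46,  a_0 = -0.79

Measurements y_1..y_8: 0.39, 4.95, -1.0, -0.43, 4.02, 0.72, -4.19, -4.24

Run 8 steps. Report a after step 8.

step 1: x_pred=-5.4785  r=5.8685  x^+=-3.4773  v^+=-0.4116  a^+=0.3065
step 2: x_pred=-3.7405  r=8.6905  x^+=-0.7771  v^+=2.6912  a^+=1.9303
step 3: x_pred=3.1128  r=-4.1128  x^+=1.7103  v^+=3.4020  a^+=1.1619
step 4: x_pred=5.9229  r=-6.3529  x^+=3.7565  v^+=2.5890  a^+=-0.0252
step 5: x_pred=6.4611  r=-2.4411  x^+=5.6287  v^+=1.7814  a^+=-0.4813
step 6: x_pred=7.2339  r=-6.5139  x^+=5.0126  v^+=-0.8084  a^+=-1.6984
step 7: x_pred=3.2276  r=-7.4176  x^+=0.6982  v^+=-4.9653  a^+=-3.0844
step 8: x_pred=-6.2156  r=1.9756  x^+=-5.5420  v^+=-7.5717  a^+=-2.7152

a_post = -2.7152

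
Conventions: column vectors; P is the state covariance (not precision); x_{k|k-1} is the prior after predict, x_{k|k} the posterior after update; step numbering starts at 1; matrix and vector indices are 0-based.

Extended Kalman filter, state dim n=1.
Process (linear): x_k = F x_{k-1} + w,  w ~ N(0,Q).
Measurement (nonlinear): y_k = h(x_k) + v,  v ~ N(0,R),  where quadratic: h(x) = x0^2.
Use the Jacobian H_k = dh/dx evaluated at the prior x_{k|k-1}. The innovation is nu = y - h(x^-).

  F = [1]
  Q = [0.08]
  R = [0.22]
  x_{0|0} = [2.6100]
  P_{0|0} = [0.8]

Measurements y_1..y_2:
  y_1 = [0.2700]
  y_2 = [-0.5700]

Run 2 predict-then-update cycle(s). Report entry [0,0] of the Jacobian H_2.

H_jac[0,0] = 2.7362

step 1: x^-=[2.6100]  P^-=[0.8800]  H_jac=[5.2200]  S=[24.1986]  K=[0.1898]  nu=[-6.5421]  x^+=[1.3681]  P^+=[0.0080]
step 2: x^-=[1.3681]  P^-=[0.0880]  H_jac=[2.7362]  S=[0.8789]  K=[0.2740]  nu=[-2.4417]  x^+=[0.6991]  P^+=[0.0220]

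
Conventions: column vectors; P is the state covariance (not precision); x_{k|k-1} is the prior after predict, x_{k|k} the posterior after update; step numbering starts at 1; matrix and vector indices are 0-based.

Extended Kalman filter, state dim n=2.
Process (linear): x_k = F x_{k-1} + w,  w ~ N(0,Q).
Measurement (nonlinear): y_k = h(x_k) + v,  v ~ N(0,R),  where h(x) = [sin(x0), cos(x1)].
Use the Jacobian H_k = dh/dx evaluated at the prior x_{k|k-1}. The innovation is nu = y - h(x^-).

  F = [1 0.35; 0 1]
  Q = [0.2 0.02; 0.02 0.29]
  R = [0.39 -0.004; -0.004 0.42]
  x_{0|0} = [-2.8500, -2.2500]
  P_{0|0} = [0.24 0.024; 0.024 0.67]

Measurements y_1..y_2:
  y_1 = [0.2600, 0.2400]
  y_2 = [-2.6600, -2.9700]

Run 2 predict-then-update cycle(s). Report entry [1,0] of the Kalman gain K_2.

K[1,0] = -0.0867

step 1: x^-=[-3.6375, -2.2500]  P^-=[0.5389 0.2785; 0.2785 0.9600]  H_jac=[-0.8795 0.0000; 0.0000 0.7781]  S=[0.8069 -0.1946; -0.1946 1.0012]  K=[-0.5615 0.1073; -0.1297 0.7209]  nu=[-0.2158, 0.8682]  x^+=[-3.4232, -1.5962]  P^+=[0.2495 0.0608; 0.0608 0.3898]
step 2: x^-=[-3.9818, -1.5962]  P^-=[0.5398 0.2172; 0.2172 0.6798]  H_jac=[-0.6673 0.0000; 0.0000 0.9997]  S=[0.6304 -0.1489; -0.1489 1.0993]  K=[-0.5421 0.1241; -0.0867 0.6064]  nu=[-3.4048, -2.9446]  x^+=[-2.5015, -3.0866]  P^+=[0.3176 0.0543; 0.0543 0.2551]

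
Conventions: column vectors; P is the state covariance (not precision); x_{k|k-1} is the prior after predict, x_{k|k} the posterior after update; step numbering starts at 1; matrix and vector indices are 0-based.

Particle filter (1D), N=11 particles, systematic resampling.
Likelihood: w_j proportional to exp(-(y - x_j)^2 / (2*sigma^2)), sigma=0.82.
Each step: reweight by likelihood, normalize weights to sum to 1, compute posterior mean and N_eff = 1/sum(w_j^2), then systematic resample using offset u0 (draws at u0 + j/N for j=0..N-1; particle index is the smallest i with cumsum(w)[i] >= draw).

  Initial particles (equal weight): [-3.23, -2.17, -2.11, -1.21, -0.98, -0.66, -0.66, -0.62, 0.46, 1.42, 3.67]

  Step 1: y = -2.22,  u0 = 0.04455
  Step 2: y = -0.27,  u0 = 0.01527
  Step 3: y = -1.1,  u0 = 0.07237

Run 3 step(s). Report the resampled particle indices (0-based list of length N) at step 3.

resampled_idx = [1, 2, 3, 4, 5, 6, 6, 7, 8, 9, 10]

step 1: w=[0.1257, 0.2679, 0.2660, 0.1257, 0.0855, 0.0439, 0.0439, 0.0400, 0.0013, 0.0000, 0.0000]  mean=-1.8667  Neff=5.3506  idx=[0, 1, 1, 1, 2, 2, 2, 3, 3, 4, 6]
step 2: w=[0.0005, 0.0223, 0.0223, 0.0223, 0.0263, 0.0263, 0.0263, 0.1691, 0.1691, 0.2242, 0.2913]  mean=-1.1343  Neff=5.1043  idx=[1, 5, 7, 7, 8, 8, 9, 9, 10, 10, 10]
step 3: w=[0.0452, 0.0496, 0.1050, 0.1050, 0.1050, 0.1050, 0.1049, 0.1049, 0.0918, 0.0918, 0.0918]  mean=-1.0984  Neff=10.4289  idx=[1, 2, 3, 4, 5, 6, 6, 7, 8, 9, 10]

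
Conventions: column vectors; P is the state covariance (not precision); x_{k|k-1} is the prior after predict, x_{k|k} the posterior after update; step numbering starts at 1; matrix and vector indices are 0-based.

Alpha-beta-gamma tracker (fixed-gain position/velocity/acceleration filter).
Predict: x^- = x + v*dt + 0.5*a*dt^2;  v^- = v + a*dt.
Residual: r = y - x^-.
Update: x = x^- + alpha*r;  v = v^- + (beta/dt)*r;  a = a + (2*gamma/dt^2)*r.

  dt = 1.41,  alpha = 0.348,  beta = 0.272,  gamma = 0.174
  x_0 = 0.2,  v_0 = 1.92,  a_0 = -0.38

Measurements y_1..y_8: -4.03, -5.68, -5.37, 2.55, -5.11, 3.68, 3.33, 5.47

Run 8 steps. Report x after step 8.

step 1: x_pred=2.5295  r=-6.5595  x^+=0.2468  v^+=0.1188  a^+=-1.5282
step 2: x_pred=-1.1048  r=-4.5752  x^+=-2.6969  v^+=-2.9185  a^+=-2.3290
step 3: x_pred=-9.1272  r=3.7572  x^+=-7.8197  v^+=-5.4776  a^+=-1.6714
step 4: x_pred=-17.2046  r=19.7546  x^+=-10.3300  v^+=-4.0235  a^+=1.7865
step 5: x_pred=-14.2272  r=9.1172  x^+=-11.0544  v^+=0.2543  a^+=3.3824
step 6: x_pred=-7.3336  r=11.0136  x^+=-3.5008  v^+=7.1481  a^+=5.3102
step 7: x_pred=11.8566  r=-8.5266  x^+=8.8893  v^+=12.9907  a^+=3.8177
step 8: x_pred=31.0012  r=-25.5312  x^+=22.1163  v^+=13.4485  a^+=-0.6513

x_post = 22.1163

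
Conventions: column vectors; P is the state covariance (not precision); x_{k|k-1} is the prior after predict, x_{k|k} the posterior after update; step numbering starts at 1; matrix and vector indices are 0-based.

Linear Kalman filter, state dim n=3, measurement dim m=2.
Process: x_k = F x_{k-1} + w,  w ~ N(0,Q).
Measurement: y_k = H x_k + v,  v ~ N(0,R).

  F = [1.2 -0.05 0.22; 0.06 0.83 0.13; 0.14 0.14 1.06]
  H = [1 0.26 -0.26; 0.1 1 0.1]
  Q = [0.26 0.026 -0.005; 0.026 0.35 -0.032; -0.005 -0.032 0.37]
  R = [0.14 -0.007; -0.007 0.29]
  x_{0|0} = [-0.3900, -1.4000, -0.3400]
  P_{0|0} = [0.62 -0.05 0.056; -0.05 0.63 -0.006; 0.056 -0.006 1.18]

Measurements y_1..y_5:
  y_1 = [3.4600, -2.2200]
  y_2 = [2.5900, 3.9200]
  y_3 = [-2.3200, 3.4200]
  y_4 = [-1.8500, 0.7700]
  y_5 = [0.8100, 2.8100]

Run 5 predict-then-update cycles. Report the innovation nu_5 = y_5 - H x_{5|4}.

innov = [3.6930, 2.4752]

step 1: x^-=[-0.4728, -1.2296, -0.6110]  P^-=[1.2472 0.0370 0.4350; 0.0370 0.8008 0.2020; 0.4350 0.2020 1.7332]  S=[1.3242 0.3038; 0.3038 1.1771]  K=[0.8755 -0.0516; -0.0161 0.7048; -0.0572 0.3706]  nu=[4.0936, -0.8820]  x^+=[3.1567, -1.9173, -1.1719]  P^+=[0.2564 -0.0892 0.4243; -0.0892 0.2227 -0.0926; 0.4243 -0.0926 1.5801]
step 2: x^-=[3.6261, -1.5543, -1.0687]  P^-=[0.9431 0.0474 0.9455; 0.0474 0.5088 0.1542; 0.9455 0.1542 2.2498]  S=[0.7817 0.2436; 0.2436 0.8899]  K=[0.9020 0.0186; -0.0073 0.5964; 0.3790 0.4286]  nu=[-0.9098, 5.2186]  x^+=[2.9024, 1.5644, 0.8233]  P^+=[0.2987 -0.0883 0.5753; -0.0883 0.1944 -0.1254; 0.5753 -0.1254 1.8949]
step 3: x^-=[3.5858, 1.5797, 1.4980]  P^-=[1.0995 0.0812 1.2238; 0.0812 0.4901 0.1777; 1.2238 0.1777 2.6388]  S=[0.8328 0.2941; 0.2941 0.8938]  K=[0.9500 0.0382; -0.0100 0.5806; 0.5412 0.4529]  nu=[-5.9270, 1.3320]  x^+=[-1.9938, 2.4122, -1.1066]  P^+=[0.3252 -0.0928 0.6475; -0.0928 0.1921 -0.1439; 0.6475 -0.1439 2.0674]
step 4: x^-=[-2.7566, 1.7386, -1.1144]  P^-=[1.1851 0.0926 1.3623; 0.0926 0.4883 0.1901; 1.3623 0.1901 2.8489]  S=[0.8647 0.3157; 0.3157 0.9024]  K=[0.9724 0.0447; -0.0140 0.5773; 0.6061 0.4653]  nu=[0.1648, -0.5815]  x^+=[-2.6223, 1.4006, -1.2851]  P^+=[0.3382 -0.0959 0.6825; -0.0959 0.1924 -0.1533; 0.6825 -0.1533 2.1578]
step 5: x^-=[-3.4996, 0.8381, -1.5332]  P^-=[1.2272 0.0973 1.4308; 0.0973 0.4883 0.1967; 1.4308 0.1967 2.9583]  S=[0.8802 0.3254; 0.3254 0.9075]  K=[0.9827 0.0477; -0.0164 0.5763; 0.6351 0.4726]  nu=[3.6930, 2.4752]  x^+=[0.2477, 2.2039, 1.9821]  P^+=[0.3446 -0.0975 0.7000; -0.0975 0.1928 -0.1579; 0.7000 -0.1579 2.2051]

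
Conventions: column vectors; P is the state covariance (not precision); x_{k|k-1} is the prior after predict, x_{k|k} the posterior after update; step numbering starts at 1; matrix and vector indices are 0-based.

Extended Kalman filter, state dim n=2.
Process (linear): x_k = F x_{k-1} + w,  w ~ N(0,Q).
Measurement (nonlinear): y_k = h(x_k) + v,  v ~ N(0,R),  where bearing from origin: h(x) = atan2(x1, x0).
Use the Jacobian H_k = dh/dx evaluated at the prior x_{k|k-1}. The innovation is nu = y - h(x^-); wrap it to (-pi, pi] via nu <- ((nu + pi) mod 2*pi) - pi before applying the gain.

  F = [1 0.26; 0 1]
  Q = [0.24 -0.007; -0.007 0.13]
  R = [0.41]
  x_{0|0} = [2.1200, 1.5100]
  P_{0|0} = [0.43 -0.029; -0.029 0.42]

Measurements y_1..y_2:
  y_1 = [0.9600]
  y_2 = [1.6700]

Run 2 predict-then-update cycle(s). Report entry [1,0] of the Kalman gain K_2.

step 1: x^-=[2.5126, 1.5100]  P^-=[0.6833 0.0732; 0.0732 0.5500]  H_jac=[-0.1757 0.2924]  S=[0.4706]  K=[-0.2097; 0.3144]  nu=[0.4189]  x^+=[2.4248, 1.6417]  P^+=[0.6626 0.1042; 0.1042 0.5035]
step 2: x^-=[2.8516, 1.6417]  P^-=[0.9909 0.2281; 0.2281 0.6335]  H_jac=[-0.1516 0.2634]  S=[0.4585]  K=[-0.1966; 0.2885]  nu=[1.1476]  x^+=[2.6259, 1.9727]  P^+=[0.9731 0.2541; 0.2541 0.5953]

K[1,0] = 0.2885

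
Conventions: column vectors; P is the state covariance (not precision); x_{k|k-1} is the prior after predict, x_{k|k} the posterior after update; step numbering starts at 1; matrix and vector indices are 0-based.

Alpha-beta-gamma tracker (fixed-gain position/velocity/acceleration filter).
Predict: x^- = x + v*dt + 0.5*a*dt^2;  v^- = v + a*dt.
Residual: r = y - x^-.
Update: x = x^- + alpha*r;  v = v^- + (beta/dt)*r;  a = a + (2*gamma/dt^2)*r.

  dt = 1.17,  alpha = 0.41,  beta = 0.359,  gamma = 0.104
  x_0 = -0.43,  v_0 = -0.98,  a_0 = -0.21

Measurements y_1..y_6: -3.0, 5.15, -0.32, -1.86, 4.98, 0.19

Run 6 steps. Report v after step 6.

v_post = 0.7377

step 1: x_pred=-1.7203  r=-1.2797  x^+=-2.2450  v^+=-1.6183  a^+=-0.4044
step 2: x_pred=-4.4153  r=9.5653  x^+=-0.4935  v^+=0.8434  a^+=1.0490
step 3: x_pred=1.2113  r=-1.5313  x^+=0.5835  v^+=1.6009  a^+=0.8163
step 4: x_pred=3.0152  r=-4.8752  x^+=1.0164  v^+=1.0601  a^+=0.0755
step 5: x_pred=2.3083  r=2.6717  x^+=3.4037  v^+=1.9682  a^+=0.4815
step 6: x_pred=6.0361  r=-5.8461  x^+=3.6392  v^+=0.7377  a^+=-0.4068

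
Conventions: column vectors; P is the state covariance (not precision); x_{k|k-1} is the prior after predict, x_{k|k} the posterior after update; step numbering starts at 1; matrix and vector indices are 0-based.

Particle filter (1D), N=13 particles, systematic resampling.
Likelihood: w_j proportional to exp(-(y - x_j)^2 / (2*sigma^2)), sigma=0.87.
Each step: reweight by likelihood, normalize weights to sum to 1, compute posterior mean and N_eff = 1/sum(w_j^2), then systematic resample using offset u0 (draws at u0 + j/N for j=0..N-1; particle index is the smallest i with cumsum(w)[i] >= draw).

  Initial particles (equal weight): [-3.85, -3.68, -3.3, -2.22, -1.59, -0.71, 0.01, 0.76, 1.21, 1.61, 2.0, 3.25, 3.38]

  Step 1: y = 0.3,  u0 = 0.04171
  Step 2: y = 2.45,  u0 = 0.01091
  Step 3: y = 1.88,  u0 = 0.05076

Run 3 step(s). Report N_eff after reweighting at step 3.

N_eff = 11.5514

step 1: w=[0.0000, 0.0000, 0.0001, 0.0043, 0.0271, 0.1461, 0.2711, 0.2492, 0.1659, 0.0923, 0.0425, 0.0009, 0.0005]  mean=0.4745  Neff=5.1134  idx=[5, 5, 6, 6, 6, 6, 7, 7, 7, 8, 8, 9, 10]
step 2: w=[0.0005, 0.0005, 0.0071, 0.0071, 0.0071, 0.0071, 0.0549, 0.0549, 0.0549, 0.1311, 0.1311, 0.2271, 0.3167]  mean=1.4410  Neff=5.1152  idx=[3, 7, 8, 9, 9, 10, 11, 11, 11, 12, 12, 12, 12]
step 3: w=[0.0099, 0.0436, 0.0436, 0.0742, 0.0742, 0.0742, 0.0951, 0.0951, 0.0951, 0.0988, 0.0988, 0.0988, 0.0988]  mean=1.5853  Neff=11.5514  idx=[1, 3, 4, 5, 6, 7, 8, 8, 9, 10, 11, 11, 12]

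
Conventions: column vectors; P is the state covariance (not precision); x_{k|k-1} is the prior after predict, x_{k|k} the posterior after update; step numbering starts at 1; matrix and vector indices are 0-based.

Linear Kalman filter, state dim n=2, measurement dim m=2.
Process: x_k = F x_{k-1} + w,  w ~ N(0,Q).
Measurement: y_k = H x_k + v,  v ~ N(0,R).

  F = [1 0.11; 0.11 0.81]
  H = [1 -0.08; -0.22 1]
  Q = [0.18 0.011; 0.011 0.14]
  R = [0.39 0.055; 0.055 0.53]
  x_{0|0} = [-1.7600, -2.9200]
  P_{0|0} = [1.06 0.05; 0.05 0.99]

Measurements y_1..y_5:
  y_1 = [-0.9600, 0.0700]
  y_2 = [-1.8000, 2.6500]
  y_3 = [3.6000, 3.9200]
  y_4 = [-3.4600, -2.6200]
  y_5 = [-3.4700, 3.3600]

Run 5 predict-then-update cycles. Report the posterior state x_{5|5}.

x_post = [-2.3339, 0.6310]

step 1: x^-=[-2.0812, -2.5588]  P^-=[1.2630 0.2569; 0.2569 0.8113]  S=[1.6171 -0.0263; -0.0263 1.2894]  K=[0.7683 -0.0006; 0.1283 0.5880]  nu=[0.9165, 2.1709]  x^+=[-1.3783, -1.1647]  P^+=[0.3084 0.1098; 0.1098 0.3428]
step 2: x^-=[-1.5064, -1.0950]  P^-=[0.5167 0.1657; 0.1657 0.3882]  S=[0.8827 0.0789; 0.0789 0.8703]  K=[0.5696 0.0082; 0.1174 0.3935]  nu=[-0.3812, 3.4136]  x^+=[-1.6956, 0.2036]  P^+=[0.2295 0.0861; 0.0861 0.2340]
step 3: x^-=[-1.6732, -0.0216]  P^-=[0.4313 0.1279; 0.1279 0.3116]  S=[0.8028 0.0654; 0.0654 0.8062]  K=[0.5246 -0.0016; 0.1003 0.3435]  nu=[5.2715, 3.5735]  x^+=[1.0866, 1.7348]  P^+=[0.2105 0.0743; 0.0743 0.2039]
step 4: x^-=[1.2775, 1.5247]  P^-=[0.4093 0.1134; 0.1134 0.2896]  S=[0.7830 0.0572; 0.0572 0.7895]  K=[0.5117 -0.0075; 0.0913 0.3286]  nu=[-4.6155, -3.8637]  x^+=[-1.0553, -0.1661]  P^+=[0.2047 0.0692; 0.0692 0.1944]
step 5: x^-=[-1.0736, -0.2506]  P^-=[0.4023 0.1077; 0.1077 0.2824]  S=[0.7768 0.0536; 0.0536 0.7844]  K=[0.5074 -0.0101; 0.0873 0.3238]  nu=[-2.4165, 3.3744]  x^+=[-2.3339, 0.6310]  P^+=[0.2027 0.0671; 0.0671 0.1912]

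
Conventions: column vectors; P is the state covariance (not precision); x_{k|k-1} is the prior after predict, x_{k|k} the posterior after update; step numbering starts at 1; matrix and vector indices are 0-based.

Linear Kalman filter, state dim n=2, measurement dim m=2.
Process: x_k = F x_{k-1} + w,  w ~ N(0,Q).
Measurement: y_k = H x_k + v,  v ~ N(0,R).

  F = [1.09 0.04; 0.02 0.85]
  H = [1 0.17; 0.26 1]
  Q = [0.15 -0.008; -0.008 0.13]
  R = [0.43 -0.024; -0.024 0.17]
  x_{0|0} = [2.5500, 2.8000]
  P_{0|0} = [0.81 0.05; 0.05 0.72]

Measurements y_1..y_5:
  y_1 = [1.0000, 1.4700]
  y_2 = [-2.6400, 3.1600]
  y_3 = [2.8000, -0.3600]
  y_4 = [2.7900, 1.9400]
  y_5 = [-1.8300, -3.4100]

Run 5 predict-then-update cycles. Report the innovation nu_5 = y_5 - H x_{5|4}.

step 1: x^-=[2.8915, 2.4310]  P^-=[1.1179 0.0805; 0.0805 0.6522]  S=[1.5941 0.4616; 0.4616 0.9397]  K=[0.6942 0.0540; -0.1019 0.7664]  nu=[-2.3048, -1.7128]  x^+=[1.1991, 1.3531]  P^+=[0.3123 -0.0887; -0.0887 0.1558]
step 2: x^-=[1.3611, 1.1741]  P^-=[0.5136 -0.0781; -0.0781 0.2397]  S=[0.9239 0.0687; 0.0687 0.4038]  K=[0.5381 0.0457; -0.0819 0.5572]  nu=[-4.2007, 1.6320]  x^+=[-0.8247, 2.4275]  P^+=[0.2418 -0.0680; -0.0680 0.1144]
step 3: x^-=[-0.8018, 2.0469]  P^-=[0.4316 -0.0619; -0.0619 0.2104]  S=[0.8466 0.0593; 0.0593 0.3774]  K=[0.4934 0.0557; -0.0677 0.5255]  nu=[3.2538, -2.1984]  x^+=[0.6814, 0.6712]  P^+=[0.2210 -0.0598; -0.0598 0.1065]
step 4: x^-=[0.7695, 0.5841]  P^-=[0.4075 -0.0550; -0.0550 0.2050]  S=[0.8247 0.0593; 0.0593 0.3739]  K=[0.4785 0.0602; -0.0619 0.5198]  nu=[1.9212, 1.1558]  x^+=[1.7583, 1.0660]  P^+=[0.2140 -0.0569; -0.0569 0.1046]
step 5: x^-=[1.9592, 0.9413]  P^-=[0.3994 -0.0525; -0.0525 0.2038]  S=[0.8174 0.0596; 0.0596 0.3734]  K=[0.4732 0.0619; -0.0597 0.5186]  nu=[-3.9493, -4.8607]  x^+=[-0.2102, -1.3435]  P^+=[0.2115 -0.0558; -0.0558 0.1041]

innov = [-3.9493, -4.8607]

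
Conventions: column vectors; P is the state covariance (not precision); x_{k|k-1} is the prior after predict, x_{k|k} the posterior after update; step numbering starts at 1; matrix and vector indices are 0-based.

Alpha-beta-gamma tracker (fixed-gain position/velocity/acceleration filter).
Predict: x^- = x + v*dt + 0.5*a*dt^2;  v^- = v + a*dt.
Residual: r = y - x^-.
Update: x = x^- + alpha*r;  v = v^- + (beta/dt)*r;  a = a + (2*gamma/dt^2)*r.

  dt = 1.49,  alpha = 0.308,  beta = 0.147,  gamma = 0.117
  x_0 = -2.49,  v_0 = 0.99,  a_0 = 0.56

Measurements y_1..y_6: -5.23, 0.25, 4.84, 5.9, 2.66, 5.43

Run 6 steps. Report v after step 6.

step 1: x_pred=-0.3933  r=-4.8367  x^+=-1.8830  v^+=1.3472  a^+=0.0502
step 2: x_pred=0.1801  r=0.0699  x^+=0.2016  v^+=1.4289  a^+=0.0576
step 3: x_pred=2.3946  r=2.4454  x^+=3.1478  v^+=1.7560  a^+=0.3153
step 4: x_pred=6.1142  r=-0.2142  x^+=6.0482  v^+=2.2046  a^+=0.2927
step 5: x_pred=9.6581  r=-6.9981  x^+=7.5027  v^+=1.9504  a^+=-0.4449
step 6: x_pred=9.9150  r=-4.4850  x^+=8.5336  v^+=0.8451  a^+=-0.9176

v_post = 0.8451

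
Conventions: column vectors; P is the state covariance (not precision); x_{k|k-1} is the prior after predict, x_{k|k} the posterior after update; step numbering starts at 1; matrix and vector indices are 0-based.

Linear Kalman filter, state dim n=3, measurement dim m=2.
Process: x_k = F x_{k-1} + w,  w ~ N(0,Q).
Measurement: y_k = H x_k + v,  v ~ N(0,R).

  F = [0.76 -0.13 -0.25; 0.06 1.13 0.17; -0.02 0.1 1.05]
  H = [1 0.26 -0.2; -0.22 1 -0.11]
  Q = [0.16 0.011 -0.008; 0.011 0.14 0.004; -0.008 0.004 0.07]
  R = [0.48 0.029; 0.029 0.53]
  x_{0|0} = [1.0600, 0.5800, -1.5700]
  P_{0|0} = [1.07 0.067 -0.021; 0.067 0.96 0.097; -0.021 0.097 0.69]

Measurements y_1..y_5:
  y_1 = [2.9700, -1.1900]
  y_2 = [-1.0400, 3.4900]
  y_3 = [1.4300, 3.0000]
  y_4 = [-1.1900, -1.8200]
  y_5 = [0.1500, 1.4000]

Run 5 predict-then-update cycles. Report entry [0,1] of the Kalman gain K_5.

K[0,1] = -0.1452

step 1: x^-=[1.1227, 0.4521, -1.6117]  P^-=[0.8384 -0.0855 -0.2451; -0.0855 1.4355 0.3487; -0.2451 0.3487 0.8617]  S=[1.4673 0.0926; 0.0926 1.9656]  K=[0.5993 -0.1518; 0.1034 0.7155; -0.2333 0.1676]  nu=[1.4074, -1.5724]  x^+=[2.2049, -0.5274, -2.2036]  P^+=[0.2830 -0.0011 -0.0025; -0.0011 0.3998 0.1622; -0.0025 0.1622 0.7339]
step 2: x^-=[2.2952, -0.8383, -2.4107]  P^-=[0.3878 -0.1167 -0.2385; -0.1167 0.7349 0.3750; -0.2385 0.3750 0.9174]  S=[0.9499 -0.0250; -0.0250 1.2521]  K=[0.4231 -0.1319; 0.0145 0.5748; -0.3349 0.2541]  nu=[-3.5994, 4.5681]  x^+=[0.1698, 1.7351, -0.0447]  P^+=[0.1932 -0.0215 -0.0581; -0.0215 0.3214 0.1920; -0.0581 0.1920 0.7258]
step 3: x^-=[-0.0853, 1.9633, 0.1232]  P^-=[0.3612 -0.1417 -0.2850; -0.1417 0.6418 0.3976; -0.2850 0.3976 0.9163]  S=[0.9202 -0.0691; -0.0691 1.1614]  K=[0.4040 -0.1394; -0.0185 0.5407; -0.3750 0.2872]  nu=[1.0295, 1.0315]  x^+=[0.1868, 2.5020, 0.0334]  P^+=[0.1807 -0.0320 -0.0875; -0.0320 0.3006 0.1965; -0.0875 0.1965 0.6762]
step 4: x^-=[-0.1917, 2.8441, 0.2816]  P^-=[0.3641 -0.1508 -0.2967; -0.1508 0.6134 0.3903; -0.2967 0.3903 0.8637]  S=[0.9198 -0.0844; -0.0844 1.1376]  K=[0.4045 -0.1442; -0.0269 0.5286; -0.3735 0.2892]  nu=[-1.6815, -4.6753]  x^+=[-0.1974, 0.4178, -0.4425]  P^+=[0.1801 -0.0356 -0.0958; -0.0356 0.2924 0.1898; -0.0958 0.1898 0.6220]
step 5: x^-=[-0.0937, 0.3851, -0.4189]  P^-=[0.3636 -0.1493 -0.2882; -0.1493 0.5981 0.3711; -0.2882 0.3711 0.8028]  S=[0.9152 -0.0844; -0.0844 1.1255]  K=[0.4045 -0.1452; -0.0261 0.5224; -0.3590 0.2807]  nu=[0.0598, 0.9482]  x^+=[-0.2072, 0.8788, -0.1742]  P^+=[0.1802 -0.0361 -0.0955; -0.0361 0.2881 0.1811; -0.0955 0.1811 0.5791]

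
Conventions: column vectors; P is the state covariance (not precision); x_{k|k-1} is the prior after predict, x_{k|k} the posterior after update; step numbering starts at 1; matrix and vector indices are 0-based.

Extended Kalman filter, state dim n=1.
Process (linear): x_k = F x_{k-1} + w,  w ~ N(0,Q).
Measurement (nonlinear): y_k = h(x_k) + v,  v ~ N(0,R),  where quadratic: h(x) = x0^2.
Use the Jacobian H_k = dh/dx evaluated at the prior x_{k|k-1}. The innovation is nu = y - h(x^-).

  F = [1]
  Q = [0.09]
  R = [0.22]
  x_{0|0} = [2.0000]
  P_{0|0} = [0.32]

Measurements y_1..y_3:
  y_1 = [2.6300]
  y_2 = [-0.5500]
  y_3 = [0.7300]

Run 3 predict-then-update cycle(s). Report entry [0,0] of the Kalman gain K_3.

K[0,0] = 0.3444

step 1: x^-=[2.0000]  P^-=[0.4100]  H_jac=[4.0000]  S=[6.7800]  K=[0.2419]  nu=[-1.3700]  x^+=[1.6686]  P^+=[0.0133]
step 2: x^-=[1.6686]  P^-=[0.1033]  H_jac=[3.3372]  S=[1.3705]  K=[0.2515]  nu=[-3.3343]  x^+=[0.8299]  P^+=[0.0166]
step 3: x^-=[0.8299]  P^-=[0.1066]  H_jac=[1.6598]  S=[0.5136]  K=[0.3444]  nu=[0.0413]  x^+=[0.8441]  P^+=[0.0457]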